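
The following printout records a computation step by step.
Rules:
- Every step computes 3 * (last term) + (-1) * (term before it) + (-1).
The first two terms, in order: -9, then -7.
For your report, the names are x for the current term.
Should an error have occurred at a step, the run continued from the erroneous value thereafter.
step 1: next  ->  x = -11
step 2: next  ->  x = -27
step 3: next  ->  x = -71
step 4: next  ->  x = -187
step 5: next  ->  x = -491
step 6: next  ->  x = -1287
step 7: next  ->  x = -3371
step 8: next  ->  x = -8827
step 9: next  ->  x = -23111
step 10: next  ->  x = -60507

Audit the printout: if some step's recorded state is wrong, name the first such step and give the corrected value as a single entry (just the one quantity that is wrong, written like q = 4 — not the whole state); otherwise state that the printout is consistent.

step 1, x = -13

step 1: x = 3*(-7) + (-1)*(-9) + (-1) = -13 -> a discrepancy with the printout
First deviation found at step 1; the corrected entry is x = -13.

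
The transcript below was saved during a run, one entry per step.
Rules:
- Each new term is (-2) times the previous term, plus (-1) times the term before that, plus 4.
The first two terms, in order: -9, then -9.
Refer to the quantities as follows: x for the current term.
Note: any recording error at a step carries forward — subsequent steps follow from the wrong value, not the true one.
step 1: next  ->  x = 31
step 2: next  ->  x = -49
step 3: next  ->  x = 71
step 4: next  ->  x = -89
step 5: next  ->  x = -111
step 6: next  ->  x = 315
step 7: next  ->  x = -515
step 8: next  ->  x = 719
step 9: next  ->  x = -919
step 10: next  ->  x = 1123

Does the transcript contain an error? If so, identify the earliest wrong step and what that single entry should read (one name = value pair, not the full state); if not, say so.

1. x = -2*(-9) + (-1)*(-9) + (4) = 31 (checks out)
2. x = -2*(31) + (-1)*(-9) + (4) = -49 (exactly as logged)
3. x = -2*(-49) + (-1)*(31) + (4) = 71 (agrees with the transcript)
4. x = -2*(71) + (-1)*(-49) + (4) = -89 (in agreement)
5. x = -2*(-89) + (-1)*(71) + (4) = 111 (the recorded entry deviates here)
Conclusion: step 5 carries the first error; the entry should be x = 111.

step 5, x = 111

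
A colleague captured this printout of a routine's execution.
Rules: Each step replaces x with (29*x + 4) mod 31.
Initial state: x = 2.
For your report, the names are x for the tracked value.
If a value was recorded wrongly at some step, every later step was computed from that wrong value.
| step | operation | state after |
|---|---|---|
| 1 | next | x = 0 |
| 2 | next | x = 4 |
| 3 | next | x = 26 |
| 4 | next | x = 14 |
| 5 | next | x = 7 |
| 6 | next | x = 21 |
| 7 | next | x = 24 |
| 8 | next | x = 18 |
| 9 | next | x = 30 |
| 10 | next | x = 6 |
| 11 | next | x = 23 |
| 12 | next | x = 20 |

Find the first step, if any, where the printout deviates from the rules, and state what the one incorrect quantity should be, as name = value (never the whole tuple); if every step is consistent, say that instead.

1. x = (29*2 + 4) mod 31 = 0 (agrees with the printout)
2. x = (29*0 + 4) mod 31 = 4 (checks out)
3. x = (29*4 + 4) mod 31 = 27 (the printout disagrees here)
First deviation found at step 3; the corrected entry is x = 27.

step 3, x = 27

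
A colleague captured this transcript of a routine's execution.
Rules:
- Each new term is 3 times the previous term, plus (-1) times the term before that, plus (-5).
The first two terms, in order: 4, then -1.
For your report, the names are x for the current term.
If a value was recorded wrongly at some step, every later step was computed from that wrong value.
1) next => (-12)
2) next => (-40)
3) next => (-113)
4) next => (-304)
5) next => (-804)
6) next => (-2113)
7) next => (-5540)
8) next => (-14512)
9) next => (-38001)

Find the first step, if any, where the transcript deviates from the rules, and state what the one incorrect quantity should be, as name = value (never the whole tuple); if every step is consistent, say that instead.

Step 1: x = 3*(-1) + (-1)*(4) + (-5) = -12 — same as recorded.
Step 2: x = 3*(-12) + (-1)*(-1) + (-5) = -40 — confirmed correct.
Step 3: x = 3*(-40) + (-1)*(-12) + (-5) = -113 — no discrepancy.
Step 4: x = 3*(-113) + (-1)*(-40) + (-5) = -304 — agrees with the transcript.
Step 5: x = 3*(-304) + (-1)*(-113) + (-5) = -804 — exactly as logged.
Step 6: x = 3*(-804) + (-1)*(-304) + (-5) = -2113 — matches.
Step 7: x = 3*(-2113) + (-1)*(-804) + (-5) = -5540 — in agreement.
Step 8: x = 3*(-5540) + (-1)*(-2113) + (-5) = -14512 — exactly as logged.
Step 9: x = 3*(-14512) + (-1)*(-5540) + (-5) = -38001 — verified.
Every step is consistent.

no error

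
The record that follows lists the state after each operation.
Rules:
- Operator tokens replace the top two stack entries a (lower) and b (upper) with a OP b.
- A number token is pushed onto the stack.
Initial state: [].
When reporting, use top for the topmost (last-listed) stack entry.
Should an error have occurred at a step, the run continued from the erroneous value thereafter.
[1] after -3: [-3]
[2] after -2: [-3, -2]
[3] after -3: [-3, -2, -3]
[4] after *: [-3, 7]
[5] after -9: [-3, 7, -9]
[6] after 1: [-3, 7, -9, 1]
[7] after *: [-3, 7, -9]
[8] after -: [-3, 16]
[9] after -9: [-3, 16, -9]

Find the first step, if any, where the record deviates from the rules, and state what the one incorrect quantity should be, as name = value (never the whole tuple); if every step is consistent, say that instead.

Recomputing the run from the initial state:
step 1: [-3]
step 2: [-3, -2]
step 3: [-3, -2, -3]
step 4: [-3, 6]
step 5: [-3, 6, -9]
step 6: [-3, 6, -9, 1]
step 7: [-3, 6, -9]
step 8: [-3, 15]
step 9: [-3, 15, -9]
The first disagreement with the record is at step 4, where the value should be top = 6.

step 4, top = 6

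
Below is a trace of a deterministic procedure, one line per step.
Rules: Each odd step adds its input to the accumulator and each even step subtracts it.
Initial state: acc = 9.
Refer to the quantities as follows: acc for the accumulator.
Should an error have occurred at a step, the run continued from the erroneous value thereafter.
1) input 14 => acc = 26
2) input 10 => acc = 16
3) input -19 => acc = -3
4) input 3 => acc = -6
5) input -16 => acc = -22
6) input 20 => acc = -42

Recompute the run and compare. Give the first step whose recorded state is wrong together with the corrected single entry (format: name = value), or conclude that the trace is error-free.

step 1, acc = 23

Recomputing the run from the initial state:
step 1: acc = 23
step 2: acc = 13
step 3: acc = -6
step 4: acc = -9
step 5: acc = -25
step 6: acc = -45
The first disagreement with the trace is at step 1, where the value should be acc = 23.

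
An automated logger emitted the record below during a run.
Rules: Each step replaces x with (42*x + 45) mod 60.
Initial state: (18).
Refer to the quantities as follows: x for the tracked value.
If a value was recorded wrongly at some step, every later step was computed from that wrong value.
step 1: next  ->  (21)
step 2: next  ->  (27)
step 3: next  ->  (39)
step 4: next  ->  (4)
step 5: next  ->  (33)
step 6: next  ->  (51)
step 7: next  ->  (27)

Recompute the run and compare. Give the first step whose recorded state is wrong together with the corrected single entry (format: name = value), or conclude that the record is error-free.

Recomputing the run from the initial state:
step 1: x = 21
step 2: x = 27
step 3: x = 39
step 4: x = 3
step 5: x = 51
step 6: x = 27
step 7: x = 39
The first disagreement with the record is at step 4, where the value should be x = 3.

step 4, x = 3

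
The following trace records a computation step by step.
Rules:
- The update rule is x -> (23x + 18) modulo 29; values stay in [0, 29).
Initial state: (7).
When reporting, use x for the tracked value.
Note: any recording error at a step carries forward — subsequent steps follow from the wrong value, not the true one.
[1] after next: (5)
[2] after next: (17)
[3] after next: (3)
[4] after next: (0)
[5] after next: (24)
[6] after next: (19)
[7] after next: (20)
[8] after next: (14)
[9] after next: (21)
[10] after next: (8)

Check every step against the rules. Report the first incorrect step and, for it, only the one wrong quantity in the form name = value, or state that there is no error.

step 1: x = (23*7 + 18) mod 29 = 5 -> exactly as logged
step 2: x = (23*5 + 18) mod 29 = 17 -> checks out
step 3: x = (23*17 + 18) mod 29 = 3 -> checks out
step 4: x = (23*3 + 18) mod 29 = 0 -> checks out
step 5: x = (23*0 + 18) mod 29 = 18 -> the entry is off here
The earliest wrong entry is at step 5: it should read x = 18.

step 5, x = 18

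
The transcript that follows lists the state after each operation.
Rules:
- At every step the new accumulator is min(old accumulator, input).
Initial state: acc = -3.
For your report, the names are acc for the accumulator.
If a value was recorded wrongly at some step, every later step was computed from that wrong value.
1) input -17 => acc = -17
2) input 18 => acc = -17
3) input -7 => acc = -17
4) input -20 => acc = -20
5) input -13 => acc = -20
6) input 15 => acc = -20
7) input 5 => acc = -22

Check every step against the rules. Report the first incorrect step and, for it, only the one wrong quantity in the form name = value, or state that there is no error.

step 1: acc = min(-3, -17) = -17 -> same as recorded
step 2: acc = min(-17, 18) = -17 -> exactly as logged
step 3: acc = min(-17, -7) = -17 -> checks out
step 4: acc = min(-17, -20) = -20 -> matches
step 5: acc = min(-20, -13) = -20 -> in agreement
step 6: acc = min(-20, 15) = -20 -> same as recorded
step 7: acc = min(-20, 5) = -20 -> the entry is off here
First deviation found at step 7; the corrected entry is acc = -20.

step 7, acc = -20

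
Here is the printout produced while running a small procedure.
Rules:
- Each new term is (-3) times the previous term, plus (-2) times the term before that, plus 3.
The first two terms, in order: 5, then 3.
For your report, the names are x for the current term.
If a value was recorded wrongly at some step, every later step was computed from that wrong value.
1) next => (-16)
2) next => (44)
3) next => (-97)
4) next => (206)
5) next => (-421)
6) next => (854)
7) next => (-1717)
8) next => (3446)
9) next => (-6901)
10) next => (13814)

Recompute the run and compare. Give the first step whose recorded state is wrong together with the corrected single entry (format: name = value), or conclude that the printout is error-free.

step 1: x = -3*(3) + (-2)*(5) + (3) = -16 -> matches
step 2: x = -3*(-16) + (-2)*(3) + (3) = 45 -> first mismatch against the printout
First incorrect step: 2; the correct value is x = 45.

step 2, x = 45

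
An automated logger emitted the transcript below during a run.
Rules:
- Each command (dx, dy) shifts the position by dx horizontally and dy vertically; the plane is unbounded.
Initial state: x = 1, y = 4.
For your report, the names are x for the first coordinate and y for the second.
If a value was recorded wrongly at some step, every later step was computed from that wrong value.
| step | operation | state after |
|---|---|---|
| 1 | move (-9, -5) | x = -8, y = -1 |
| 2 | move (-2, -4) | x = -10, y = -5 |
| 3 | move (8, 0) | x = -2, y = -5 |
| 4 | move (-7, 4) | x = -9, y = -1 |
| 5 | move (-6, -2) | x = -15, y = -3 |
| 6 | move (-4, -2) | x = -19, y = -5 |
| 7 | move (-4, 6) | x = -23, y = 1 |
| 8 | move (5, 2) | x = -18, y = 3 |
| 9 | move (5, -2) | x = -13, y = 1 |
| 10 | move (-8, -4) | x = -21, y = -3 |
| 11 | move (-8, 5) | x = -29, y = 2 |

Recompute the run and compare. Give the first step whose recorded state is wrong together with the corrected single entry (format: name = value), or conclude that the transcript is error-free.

Recomputing the run from the initial state:
step 1: x = -8, y = -1
step 2: x = -10, y = -5
step 3: x = -2, y = -5
step 4: x = -9, y = -1
step 5: x = -15, y = -3
step 6: x = -19, y = -5
step 7: x = -23, y = 1
step 8: x = -18, y = 3
step 9: x = -13, y = 1
step 10: x = -21, y = -3
step 11: x = -29, y = 2
This matches the transcript at every step.

no error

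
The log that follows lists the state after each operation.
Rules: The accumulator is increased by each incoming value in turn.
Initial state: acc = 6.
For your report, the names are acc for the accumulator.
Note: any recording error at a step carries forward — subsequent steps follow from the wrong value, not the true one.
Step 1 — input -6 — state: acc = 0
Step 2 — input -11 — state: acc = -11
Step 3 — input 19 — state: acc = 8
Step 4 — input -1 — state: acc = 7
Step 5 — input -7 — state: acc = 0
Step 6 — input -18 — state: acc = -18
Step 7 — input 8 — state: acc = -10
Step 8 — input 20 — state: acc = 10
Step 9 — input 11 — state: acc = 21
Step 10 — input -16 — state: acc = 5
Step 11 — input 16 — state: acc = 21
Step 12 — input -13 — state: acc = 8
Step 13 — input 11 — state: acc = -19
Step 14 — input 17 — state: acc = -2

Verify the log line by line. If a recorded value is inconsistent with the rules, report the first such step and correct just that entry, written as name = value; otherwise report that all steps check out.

1. acc = 6 + -6 = 0 (agrees with the log)
2. acc = 0 + -11 = -11 (verified)
3. acc = -11 + 19 = 8 (verified)
4. acc = 8 + -1 = 7 (in agreement)
5. acc = 7 + -7 = 0 (same as recorded)
6. acc = 0 + -18 = -18 (matches)
7. acc = -18 + 8 = -10 (verified)
8. acc = -10 + 20 = 10 (checks out)
9. acc = 10 + 11 = 21 (checks out)
10. acc = 21 + -16 = 5 (confirmed correct)
11. acc = 5 + 16 = 21 (exactly as logged)
12. acc = 21 + -13 = 8 (exactly as logged)
13. acc = 8 + 11 = 19 (a discrepancy with the log)
That makes step 13 the first incorrect line — acc = 19 is what it should show.

step 13, acc = 19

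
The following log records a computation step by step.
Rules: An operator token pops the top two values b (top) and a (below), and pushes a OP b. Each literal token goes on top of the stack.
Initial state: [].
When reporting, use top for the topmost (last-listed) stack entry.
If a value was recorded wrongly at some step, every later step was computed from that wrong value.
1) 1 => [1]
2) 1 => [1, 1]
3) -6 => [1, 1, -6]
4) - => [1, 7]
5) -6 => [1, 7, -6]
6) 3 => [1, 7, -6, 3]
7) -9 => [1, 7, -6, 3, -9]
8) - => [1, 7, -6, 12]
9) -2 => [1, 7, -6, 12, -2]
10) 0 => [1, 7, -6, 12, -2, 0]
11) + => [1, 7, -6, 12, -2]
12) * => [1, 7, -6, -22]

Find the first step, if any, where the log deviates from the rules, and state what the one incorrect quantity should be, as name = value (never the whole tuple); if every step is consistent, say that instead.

step 1: push 1: top = 1 -> confirmed correct
step 2: push 1: top = 1 -> no discrepancy
step 3: push -6: top = -6 -> consistent with the log
step 4: 1 - -6 = 7 -> verified
step 5: push -6: top = -6 -> no discrepancy
step 6: push 3: top = 3 -> no discrepancy
step 7: push -9: top = -9 -> checks out
step 8: 3 - -9 = 12 -> agrees with the log
step 9: push -2: top = -2 -> in agreement
step 10: push 0: top = 0 -> verified
step 11: -2 + 0 = -2 -> verified
step 12: 12 * -2 = -24 -> this is not what the log shows
Conclusion: step 12 carries the first error; the entry should be top = -24.

step 12, top = -24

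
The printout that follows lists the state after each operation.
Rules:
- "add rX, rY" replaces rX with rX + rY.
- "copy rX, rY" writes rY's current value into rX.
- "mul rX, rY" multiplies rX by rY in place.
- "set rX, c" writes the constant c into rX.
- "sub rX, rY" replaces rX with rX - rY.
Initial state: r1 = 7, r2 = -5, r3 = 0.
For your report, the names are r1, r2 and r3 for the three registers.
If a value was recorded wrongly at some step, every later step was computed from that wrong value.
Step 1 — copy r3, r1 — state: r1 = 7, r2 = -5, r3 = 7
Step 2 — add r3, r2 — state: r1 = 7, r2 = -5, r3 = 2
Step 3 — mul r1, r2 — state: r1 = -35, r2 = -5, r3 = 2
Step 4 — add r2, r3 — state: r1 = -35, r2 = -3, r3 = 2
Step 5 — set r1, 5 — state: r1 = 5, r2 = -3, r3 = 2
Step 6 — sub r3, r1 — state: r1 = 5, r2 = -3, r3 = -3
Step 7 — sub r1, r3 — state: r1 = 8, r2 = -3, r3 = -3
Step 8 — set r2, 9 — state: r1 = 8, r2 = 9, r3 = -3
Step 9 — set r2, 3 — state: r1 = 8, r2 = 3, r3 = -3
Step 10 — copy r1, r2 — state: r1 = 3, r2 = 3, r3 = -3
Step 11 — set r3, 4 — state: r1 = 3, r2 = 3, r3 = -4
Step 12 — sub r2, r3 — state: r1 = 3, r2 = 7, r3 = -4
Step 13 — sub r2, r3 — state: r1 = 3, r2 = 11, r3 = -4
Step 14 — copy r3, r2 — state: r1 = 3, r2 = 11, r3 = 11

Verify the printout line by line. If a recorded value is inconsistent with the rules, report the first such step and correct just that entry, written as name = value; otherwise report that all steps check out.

Recomputing the run from the initial state:
step 1: r1 = 7, r2 = -5, r3 = 7
step 2: r1 = 7, r2 = -5, r3 = 2
step 3: r1 = -35, r2 = -5, r3 = 2
step 4: r1 = -35, r2 = -3, r3 = 2
step 5: r1 = 5, r2 = -3, r3 = 2
step 6: r1 = 5, r2 = -3, r3 = -3
step 7: r1 = 8, r2 = -3, r3 = -3
step 8: r1 = 8, r2 = 9, r3 = -3
step 9: r1 = 8, r2 = 3, r3 = -3
step 10: r1 = 3, r2 = 3, r3 = -3
step 11: r1 = 3, r2 = 3, r3 = 4
step 12: r1 = 3, r2 = -1, r3 = 4
step 13: r1 = 3, r2 = -5, r3 = 4
step 14: r1 = 3, r2 = -5, r3 = -5
The first disagreement with the printout is at step 11, where the value should be r3 = 4.

step 11, r3 = 4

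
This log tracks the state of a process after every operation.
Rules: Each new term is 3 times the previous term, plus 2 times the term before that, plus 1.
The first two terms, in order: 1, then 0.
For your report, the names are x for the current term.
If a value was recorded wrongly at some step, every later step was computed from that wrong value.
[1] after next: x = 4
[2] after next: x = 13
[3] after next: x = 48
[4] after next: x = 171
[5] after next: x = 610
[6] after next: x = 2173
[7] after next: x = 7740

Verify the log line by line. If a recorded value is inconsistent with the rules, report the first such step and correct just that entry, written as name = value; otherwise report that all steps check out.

step 1, x = 3

step 1: x = 3*(0) + (2)*(1) + (1) = 3 -> the recorded entry deviates here
That makes step 1 the first incorrect line — x = 3 is what it should show.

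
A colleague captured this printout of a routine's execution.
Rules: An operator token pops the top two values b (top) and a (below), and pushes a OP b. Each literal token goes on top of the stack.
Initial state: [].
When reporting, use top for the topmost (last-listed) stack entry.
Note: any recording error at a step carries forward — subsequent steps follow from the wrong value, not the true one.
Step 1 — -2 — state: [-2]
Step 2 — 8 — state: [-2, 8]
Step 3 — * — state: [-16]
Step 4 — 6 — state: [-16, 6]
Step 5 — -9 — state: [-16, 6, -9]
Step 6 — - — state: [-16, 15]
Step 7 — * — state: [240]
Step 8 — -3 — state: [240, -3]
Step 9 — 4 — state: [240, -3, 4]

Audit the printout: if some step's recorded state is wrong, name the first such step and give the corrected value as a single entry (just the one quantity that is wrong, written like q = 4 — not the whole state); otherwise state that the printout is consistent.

step 7, top = -240

Recomputing the run from the initial state:
step 1: [-2]
step 2: [-2, 8]
step 3: [-16]
step 4: [-16, 6]
step 5: [-16, 6, -9]
step 6: [-16, 15]
step 7: [-240]
step 8: [-240, -3]
step 9: [-240, -3, 4]
The first disagreement with the printout is at step 7, where the value should be top = -240.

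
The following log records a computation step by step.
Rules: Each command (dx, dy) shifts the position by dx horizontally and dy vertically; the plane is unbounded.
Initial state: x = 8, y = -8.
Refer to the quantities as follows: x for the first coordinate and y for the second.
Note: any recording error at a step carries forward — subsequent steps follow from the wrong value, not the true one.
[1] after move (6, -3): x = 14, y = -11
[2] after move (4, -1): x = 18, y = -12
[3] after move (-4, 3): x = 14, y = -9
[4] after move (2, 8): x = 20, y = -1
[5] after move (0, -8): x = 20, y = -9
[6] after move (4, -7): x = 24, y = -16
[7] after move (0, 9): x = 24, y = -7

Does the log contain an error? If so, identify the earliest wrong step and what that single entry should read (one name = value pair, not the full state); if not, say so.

Recomputing the run from the initial state:
step 1: x = 14, y = -11
step 2: x = 18, y = -12
step 3: x = 14, y = -9
step 4: x = 16, y = -1
step 5: x = 16, y = -9
step 6: x = 20, y = -16
step 7: x = 20, y = -7
The first disagreement with the log is at step 4, where the value should be x = 16.

step 4, x = 16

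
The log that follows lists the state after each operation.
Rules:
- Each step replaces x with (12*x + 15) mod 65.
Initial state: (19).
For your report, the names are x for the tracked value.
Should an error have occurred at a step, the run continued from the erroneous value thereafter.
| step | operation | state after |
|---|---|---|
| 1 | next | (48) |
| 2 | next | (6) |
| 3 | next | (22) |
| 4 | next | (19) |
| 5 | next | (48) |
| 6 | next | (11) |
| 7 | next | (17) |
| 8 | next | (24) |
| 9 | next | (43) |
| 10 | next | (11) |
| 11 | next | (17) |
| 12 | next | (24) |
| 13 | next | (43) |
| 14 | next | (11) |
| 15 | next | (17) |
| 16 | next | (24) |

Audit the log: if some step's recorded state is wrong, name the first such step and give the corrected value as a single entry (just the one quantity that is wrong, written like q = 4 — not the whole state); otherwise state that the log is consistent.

step 6, x = 6

step 1: x = (12*19 + 15) mod 65 = 48 -> checks out
step 2: x = (12*48 + 15) mod 65 = 6 -> consistent with the log
step 3: x = (12*6 + 15) mod 65 = 22 -> confirmed correct
step 4: x = (12*22 + 15) mod 65 = 19 -> exactly as logged
step 5: x = (12*19 + 15) mod 65 = 48 -> agrees with the log
step 6: x = (12*48 + 15) mod 65 = 6 -> this is not what the log shows
So the first discrepancy is step 6, where the right value is x = 6.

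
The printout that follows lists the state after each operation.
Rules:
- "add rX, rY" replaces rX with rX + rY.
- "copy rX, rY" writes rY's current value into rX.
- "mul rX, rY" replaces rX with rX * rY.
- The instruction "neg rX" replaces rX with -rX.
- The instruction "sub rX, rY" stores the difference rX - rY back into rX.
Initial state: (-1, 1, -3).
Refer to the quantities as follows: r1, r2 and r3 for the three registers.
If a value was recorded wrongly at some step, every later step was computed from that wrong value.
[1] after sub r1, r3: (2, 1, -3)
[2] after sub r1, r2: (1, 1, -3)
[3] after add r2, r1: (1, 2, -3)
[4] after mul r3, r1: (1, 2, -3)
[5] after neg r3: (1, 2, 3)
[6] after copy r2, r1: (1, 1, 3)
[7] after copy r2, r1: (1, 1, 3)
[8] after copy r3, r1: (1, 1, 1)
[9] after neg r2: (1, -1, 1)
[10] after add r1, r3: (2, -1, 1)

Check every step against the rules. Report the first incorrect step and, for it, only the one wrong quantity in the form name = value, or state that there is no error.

no error

step 1: r1 = -1 - -3 = 2 -> agrees with the printout
step 2: r1 = 2 - 1 = 1 -> agrees with the printout
step 3: r2 = 1 + 1 = 2 -> same as recorded
step 4: r3 = -3 * 1 = -3 -> consistent with the printout
step 5: r3 = -(-3) = 3 -> agrees with the printout
step 6: r2 = 1 -> matches
step 7: r2 = 1 -> matches
step 8: r3 = 1 -> agrees with the printout
step 9: r2 = -(1) = -1 -> consistent with the printout
step 10: r1 = 1 + 1 = 2 -> agrees with the printout
The recomputation confirms every line.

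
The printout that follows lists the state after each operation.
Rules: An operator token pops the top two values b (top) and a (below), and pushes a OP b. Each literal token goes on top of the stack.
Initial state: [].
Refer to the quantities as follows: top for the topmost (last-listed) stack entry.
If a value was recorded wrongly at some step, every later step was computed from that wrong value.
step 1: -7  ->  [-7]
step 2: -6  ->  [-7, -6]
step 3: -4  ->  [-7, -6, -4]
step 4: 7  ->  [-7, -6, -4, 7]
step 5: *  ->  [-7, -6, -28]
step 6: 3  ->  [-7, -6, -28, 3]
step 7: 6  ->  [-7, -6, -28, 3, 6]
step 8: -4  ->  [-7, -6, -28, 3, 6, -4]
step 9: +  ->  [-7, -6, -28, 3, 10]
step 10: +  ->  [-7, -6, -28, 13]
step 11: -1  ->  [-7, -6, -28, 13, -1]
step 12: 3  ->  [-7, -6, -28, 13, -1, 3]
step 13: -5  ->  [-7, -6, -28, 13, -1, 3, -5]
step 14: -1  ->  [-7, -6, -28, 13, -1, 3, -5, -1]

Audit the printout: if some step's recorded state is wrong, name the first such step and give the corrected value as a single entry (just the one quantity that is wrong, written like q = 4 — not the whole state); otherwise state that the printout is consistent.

step 9, top = 2

Recomputing the run from the initial state:
step 1: [-7]
step 2: [-7, -6]
step 3: [-7, -6, -4]
step 4: [-7, -6, -4, 7]
step 5: [-7, -6, -28]
step 6: [-7, -6, -28, 3]
step 7: [-7, -6, -28, 3, 6]
step 8: [-7, -6, -28, 3, 6, -4]
step 9: [-7, -6, -28, 3, 2]
step 10: [-7, -6, -28, 5]
step 11: [-7, -6, -28, 5, -1]
step 12: [-7, -6, -28, 5, -1, 3]
step 13: [-7, -6, -28, 5, -1, 3, -5]
step 14: [-7, -6, -28, 5, -1, 3, -5, -1]
The first disagreement with the printout is at step 9, where the value should be top = 2.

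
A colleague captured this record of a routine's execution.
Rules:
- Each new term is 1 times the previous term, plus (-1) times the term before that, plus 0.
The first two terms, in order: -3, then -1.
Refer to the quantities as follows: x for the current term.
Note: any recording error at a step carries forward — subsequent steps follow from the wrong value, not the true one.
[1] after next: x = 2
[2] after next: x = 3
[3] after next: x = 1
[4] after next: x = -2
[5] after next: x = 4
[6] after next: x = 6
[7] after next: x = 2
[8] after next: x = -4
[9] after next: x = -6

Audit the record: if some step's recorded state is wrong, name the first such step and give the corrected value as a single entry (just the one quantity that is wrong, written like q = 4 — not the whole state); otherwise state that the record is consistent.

step 1: x = 1*(-1) + (-1)*(-3) + (0) = 2 -> in agreement
step 2: x = 1*(2) + (-1)*(-1) + (0) = 3 -> confirmed correct
step 3: x = 1*(3) + (-1)*(2) + (0) = 1 -> same as recorded
step 4: x = 1*(1) + (-1)*(3) + (0) = -2 -> confirmed correct
step 5: x = 1*(-2) + (-1)*(1) + (0) = -3 -> the record has a different value
First incorrect step: 5; the correct value is x = -3.

step 5, x = -3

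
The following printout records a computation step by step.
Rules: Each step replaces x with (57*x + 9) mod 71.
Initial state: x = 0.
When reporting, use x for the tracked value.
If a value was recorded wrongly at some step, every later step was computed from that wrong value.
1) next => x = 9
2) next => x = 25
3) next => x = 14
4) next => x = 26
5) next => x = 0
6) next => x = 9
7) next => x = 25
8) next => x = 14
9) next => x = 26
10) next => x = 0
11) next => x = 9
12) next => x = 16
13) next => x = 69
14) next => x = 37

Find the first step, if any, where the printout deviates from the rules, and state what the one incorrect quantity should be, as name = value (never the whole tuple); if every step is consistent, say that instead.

step 12, x = 25

Step 1: x = (57*0 + 9) mod 71 = 9 — same as recorded.
Step 2: x = (57*9 + 9) mod 71 = 25 — consistent with the printout.
Step 3: x = (57*25 + 9) mod 71 = 14 — agrees with the printout.
Step 4: x = (57*14 + 9) mod 71 = 26 — checks out.
Step 5: x = (57*26 + 9) mod 71 = 0 — agrees with the printout.
Step 6: x = (57*0 + 9) mod 71 = 9 — checks out.
Step 7: x = (57*9 + 9) mod 71 = 25 — same as recorded.
Step 8: x = (57*25 + 9) mod 71 = 14 — exactly as logged.
Step 9: x = (57*14 + 9) mod 71 = 26 — exactly as logged.
Step 10: x = (57*26 + 9) mod 71 = 0 — agrees with the printout.
Step 11: x = (57*0 + 9) mod 71 = 9 — agrees with the printout.
Step 12: x = (57*9 + 9) mod 71 = 25 — first mismatch against the printout.
First incorrect step: 12; the correct value is x = 25.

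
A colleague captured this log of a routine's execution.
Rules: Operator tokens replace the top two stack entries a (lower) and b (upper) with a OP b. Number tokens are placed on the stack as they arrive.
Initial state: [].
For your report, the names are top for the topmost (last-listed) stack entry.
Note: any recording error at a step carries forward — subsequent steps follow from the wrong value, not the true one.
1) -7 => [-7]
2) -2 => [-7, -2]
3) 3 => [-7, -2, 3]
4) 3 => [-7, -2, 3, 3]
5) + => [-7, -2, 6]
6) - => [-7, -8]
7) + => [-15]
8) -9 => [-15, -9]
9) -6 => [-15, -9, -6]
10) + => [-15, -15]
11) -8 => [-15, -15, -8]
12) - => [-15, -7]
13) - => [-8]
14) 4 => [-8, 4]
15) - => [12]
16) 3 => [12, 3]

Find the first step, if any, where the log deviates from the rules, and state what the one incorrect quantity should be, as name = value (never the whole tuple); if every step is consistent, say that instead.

step 1: push -7: top = -7 -> exactly as logged
step 2: push -2: top = -2 -> consistent with the log
step 3: push 3: top = 3 -> agrees with the log
step 4: push 3: top = 3 -> in agreement
step 5: 3 + 3 = 6 -> same as recorded
step 6: -2 - 6 = -8 -> confirmed correct
step 7: -7 + -8 = -15 -> agrees with the log
step 8: push -9: top = -9 -> in agreement
step 9: push -6: top = -6 -> agrees with the log
step 10: -9 + -6 = -15 -> no discrepancy
step 11: push -8: top = -8 -> consistent with the log
step 12: -15 - -8 = -7 -> consistent with the log
step 13: -15 - -7 = -8 -> same as recorded
step 14: push 4: top = 4 -> matches
step 15: -8 - 4 = -12 -> a discrepancy with the log
The earliest wrong entry is at step 15: it should read top = -12.

step 15, top = -12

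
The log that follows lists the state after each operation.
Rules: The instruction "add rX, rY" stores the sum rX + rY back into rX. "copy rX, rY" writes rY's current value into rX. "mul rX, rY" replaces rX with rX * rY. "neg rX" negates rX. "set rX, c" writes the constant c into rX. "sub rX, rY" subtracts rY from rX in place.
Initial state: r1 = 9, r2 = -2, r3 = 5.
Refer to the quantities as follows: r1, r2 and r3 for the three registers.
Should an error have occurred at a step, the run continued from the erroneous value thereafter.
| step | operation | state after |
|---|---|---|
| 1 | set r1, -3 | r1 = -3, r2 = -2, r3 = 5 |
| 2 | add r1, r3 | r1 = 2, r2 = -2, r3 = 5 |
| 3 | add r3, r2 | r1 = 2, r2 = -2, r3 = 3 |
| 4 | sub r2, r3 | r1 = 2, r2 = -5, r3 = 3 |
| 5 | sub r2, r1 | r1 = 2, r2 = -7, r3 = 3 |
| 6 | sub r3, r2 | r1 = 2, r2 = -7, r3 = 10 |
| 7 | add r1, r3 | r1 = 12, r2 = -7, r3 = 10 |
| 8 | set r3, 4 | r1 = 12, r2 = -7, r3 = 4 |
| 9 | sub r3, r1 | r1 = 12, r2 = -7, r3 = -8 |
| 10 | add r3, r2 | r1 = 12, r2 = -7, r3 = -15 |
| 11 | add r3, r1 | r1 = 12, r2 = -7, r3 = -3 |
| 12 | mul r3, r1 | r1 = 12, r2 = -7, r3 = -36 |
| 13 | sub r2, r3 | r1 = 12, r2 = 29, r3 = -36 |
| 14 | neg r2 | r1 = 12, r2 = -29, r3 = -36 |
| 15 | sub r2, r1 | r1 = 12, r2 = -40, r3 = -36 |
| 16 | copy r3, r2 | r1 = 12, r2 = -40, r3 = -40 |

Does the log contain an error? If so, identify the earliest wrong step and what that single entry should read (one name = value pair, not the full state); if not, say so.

1. r1 = -3 (consistent with the log)
2. r1 = -3 + 5 = 2 (agrees with the log)
3. r3 = 5 + -2 = 3 (confirmed correct)
4. r2 = -2 - 3 = -5 (agrees with the log)
5. r2 = -5 - 2 = -7 (checks out)
6. r3 = 3 - -7 = 10 (verified)
7. r1 = 2 + 10 = 12 (exactly as logged)
8. r3 = 4 (matches)
9. r3 = 4 - 12 = -8 (same as recorded)
10. r3 = -8 + -7 = -15 (consistent with the log)
11. r3 = -15 + 12 = -3 (in agreement)
12. r3 = -3 * 12 = -36 (verified)
13. r2 = -7 - -36 = 29 (no discrepancy)
14. r2 = -(29) = -29 (same as recorded)
15. r2 = -29 - 12 = -41 (the log has a different value)
That makes step 15 the first incorrect line — r2 = -41 is what it should show.

step 15, r2 = -41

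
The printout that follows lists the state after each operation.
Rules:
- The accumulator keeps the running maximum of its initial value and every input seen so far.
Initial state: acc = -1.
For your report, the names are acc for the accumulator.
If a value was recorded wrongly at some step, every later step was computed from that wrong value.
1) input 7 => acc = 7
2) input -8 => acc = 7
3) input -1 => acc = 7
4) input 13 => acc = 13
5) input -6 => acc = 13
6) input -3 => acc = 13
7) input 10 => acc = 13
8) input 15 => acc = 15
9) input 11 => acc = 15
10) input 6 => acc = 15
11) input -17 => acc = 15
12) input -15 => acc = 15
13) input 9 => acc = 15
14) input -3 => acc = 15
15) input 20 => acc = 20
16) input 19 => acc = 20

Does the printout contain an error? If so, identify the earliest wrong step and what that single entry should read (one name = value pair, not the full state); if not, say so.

no error

step 1: acc = max(-1, 7) = 7 -> verified
step 2: acc = max(7, -8) = 7 -> exactly as logged
step 3: acc = max(7, -1) = 7 -> in agreement
step 4: acc = max(7, 13) = 13 -> same as recorded
step 5: acc = max(13, -6) = 13 -> exactly as logged
step 6: acc = max(13, -3) = 13 -> matches
step 7: acc = max(13, 10) = 13 -> checks out
step 8: acc = max(13, 15) = 15 -> consistent with the printout
step 9: acc = max(15, 11) = 15 -> consistent with the printout
step 10: acc = max(15, 6) = 15 -> matches
step 11: acc = max(15, -17) = 15 -> same as recorded
step 12: acc = max(15, -15) = 15 -> in agreement
step 13: acc = max(15, 9) = 15 -> same as recorded
step 14: acc = max(15, -3) = 15 -> consistent with the printout
step 15: acc = max(15, 20) = 20 -> verified
step 16: acc = max(20, 19) = 20 -> confirmed correct
Each recorded entry agrees with the recomputation.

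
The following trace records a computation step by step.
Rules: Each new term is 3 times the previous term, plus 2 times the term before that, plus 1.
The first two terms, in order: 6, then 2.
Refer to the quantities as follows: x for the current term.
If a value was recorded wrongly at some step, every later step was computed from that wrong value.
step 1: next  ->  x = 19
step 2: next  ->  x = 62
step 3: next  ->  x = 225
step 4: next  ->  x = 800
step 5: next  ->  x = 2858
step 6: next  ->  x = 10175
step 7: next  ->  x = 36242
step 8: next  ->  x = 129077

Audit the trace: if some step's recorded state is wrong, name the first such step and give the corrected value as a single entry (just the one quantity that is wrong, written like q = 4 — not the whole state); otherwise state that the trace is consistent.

step 5, x = 2851

1. x = 3*(2) + (2)*(6) + (1) = 19 (confirmed correct)
2. x = 3*(19) + (2)*(2) + (1) = 62 (in agreement)
3. x = 3*(62) + (2)*(19) + (1) = 225 (verified)
4. x = 3*(225) + (2)*(62) + (1) = 800 (no discrepancy)
5. x = 3*(800) + (2)*(225) + (1) = 2851 (a discrepancy with the trace)
The audit stops at step 5: the recorded entry is wrong and should be x = 2851.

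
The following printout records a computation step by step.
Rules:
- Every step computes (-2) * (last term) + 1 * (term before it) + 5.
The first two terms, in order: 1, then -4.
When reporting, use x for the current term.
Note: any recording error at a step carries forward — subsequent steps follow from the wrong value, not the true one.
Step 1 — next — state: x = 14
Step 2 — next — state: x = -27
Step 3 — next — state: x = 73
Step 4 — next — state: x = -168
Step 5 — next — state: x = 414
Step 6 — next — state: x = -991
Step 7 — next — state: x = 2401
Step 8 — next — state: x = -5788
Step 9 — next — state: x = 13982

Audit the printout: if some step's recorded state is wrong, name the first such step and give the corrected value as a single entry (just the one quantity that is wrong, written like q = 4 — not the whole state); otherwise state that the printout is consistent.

step 1: x = -2*(-4) + (1)*(1) + (5) = 14 -> exactly as logged
step 2: x = -2*(14) + (1)*(-4) + (5) = -27 -> exactly as logged
step 3: x = -2*(-27) + (1)*(14) + (5) = 73 -> same as recorded
step 4: x = -2*(73) + (1)*(-27) + (5) = -168 -> in agreement
step 5: x = -2*(-168) + (1)*(73) + (5) = 414 -> checks out
step 6: x = -2*(414) + (1)*(-168) + (5) = -991 -> verified
step 7: x = -2*(-991) + (1)*(414) + (5) = 2401 -> in agreement
step 8: x = -2*(2401) + (1)*(-991) + (5) = -5788 -> in agreement
step 9: x = -2*(-5788) + (1)*(2401) + (5) = 13982 -> confirmed correct
Every step is consistent.

no error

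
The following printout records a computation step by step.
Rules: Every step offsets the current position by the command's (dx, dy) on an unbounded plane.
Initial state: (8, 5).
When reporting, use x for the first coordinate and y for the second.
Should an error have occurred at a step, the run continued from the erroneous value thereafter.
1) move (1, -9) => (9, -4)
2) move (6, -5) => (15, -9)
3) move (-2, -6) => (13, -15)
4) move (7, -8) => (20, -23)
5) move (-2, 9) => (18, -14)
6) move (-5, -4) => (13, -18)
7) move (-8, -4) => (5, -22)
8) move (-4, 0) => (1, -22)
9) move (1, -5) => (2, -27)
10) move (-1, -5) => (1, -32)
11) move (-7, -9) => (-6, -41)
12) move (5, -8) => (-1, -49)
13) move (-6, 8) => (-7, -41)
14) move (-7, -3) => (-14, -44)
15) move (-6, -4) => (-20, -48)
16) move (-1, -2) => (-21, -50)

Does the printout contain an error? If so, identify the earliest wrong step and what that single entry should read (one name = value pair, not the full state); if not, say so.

no error

step 1: x = 8 + (1) = 9, y = 5 + (-9) = -4 -> consistent with the printout
step 2: x = 9 + (6) = 15, y = -4 + (-5) = -9 -> confirmed correct
step 3: x = 15 + (-2) = 13, y = -9 + (-6) = -15 -> exactly as logged
step 4: x = 13 + (7) = 20, y = -15 + (-8) = -23 -> no discrepancy
step 5: x = 20 + (-2) = 18, y = -23 + (9) = -14 -> exactly as logged
step 6: x = 18 + (-5) = 13, y = -14 + (-4) = -18 -> consistent with the printout
step 7: x = 13 + (-8) = 5, y = -18 + (-4) = -22 -> in agreement
step 8: x = 5 + (-4) = 1, y = -22 + (0) = -22 -> matches
step 9: x = 1 + (1) = 2, y = -22 + (-5) = -27 -> verified
step 10: x = 2 + (-1) = 1, y = -27 + (-5) = -32 -> consistent with the printout
step 11: x = 1 + (-7) = -6, y = -32 + (-9) = -41 -> agrees with the printout
step 12: x = -6 + (5) = -1, y = -41 + (-8) = -49 -> checks out
step 13: x = -1 + (-6) = -7, y = -49 + (8) = -41 -> no discrepancy
step 14: x = -7 + (-7) = -14, y = -41 + (-3) = -44 -> exactly as logged
step 15: x = -14 + (-6) = -20, y = -44 + (-4) = -48 -> matches
step 16: x = -20 + (-1) = -21, y = -48 + (-2) = -50 -> same as recorded
The recomputation confirms every line.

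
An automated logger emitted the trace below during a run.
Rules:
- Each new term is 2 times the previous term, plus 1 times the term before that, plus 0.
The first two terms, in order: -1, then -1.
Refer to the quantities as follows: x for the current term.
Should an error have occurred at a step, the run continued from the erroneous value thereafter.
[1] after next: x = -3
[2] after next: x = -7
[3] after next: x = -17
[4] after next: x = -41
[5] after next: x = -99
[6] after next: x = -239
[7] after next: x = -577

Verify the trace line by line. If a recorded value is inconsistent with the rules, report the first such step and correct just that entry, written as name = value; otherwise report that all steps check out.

no error

1. x = 2*(-1) + (1)*(-1) + (0) = -3 (agrees with the trace)
2. x = 2*(-3) + (1)*(-1) + (0) = -7 (no discrepancy)
3. x = 2*(-7) + (1)*(-3) + (0) = -17 (no discrepancy)
4. x = 2*(-17) + (1)*(-7) + (0) = -41 (same as recorded)
5. x = 2*(-41) + (1)*(-17) + (0) = -99 (matches)
6. x = 2*(-99) + (1)*(-41) + (0) = -239 (consistent with the trace)
7. x = 2*(-239) + (1)*(-99) + (0) = -577 (exactly as logged)
Each recorded entry agrees with the recomputation.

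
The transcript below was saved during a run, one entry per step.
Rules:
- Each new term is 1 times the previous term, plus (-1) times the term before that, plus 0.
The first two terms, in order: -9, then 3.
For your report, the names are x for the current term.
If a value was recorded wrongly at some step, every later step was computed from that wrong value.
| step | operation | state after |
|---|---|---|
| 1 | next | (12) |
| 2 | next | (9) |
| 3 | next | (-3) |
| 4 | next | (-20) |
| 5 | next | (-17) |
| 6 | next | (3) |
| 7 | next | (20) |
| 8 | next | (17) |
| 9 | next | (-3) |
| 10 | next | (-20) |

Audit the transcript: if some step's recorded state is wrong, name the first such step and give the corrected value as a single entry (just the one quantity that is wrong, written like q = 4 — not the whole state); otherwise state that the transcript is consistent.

step 4, x = -12

Recomputing the run from the initial state:
step 1: x = 12
step 2: x = 9
step 3: x = -3
step 4: x = -12
step 5: x = -9
step 6: x = 3
step 7: x = 12
step 8: x = 9
step 9: x = -3
step 10: x = -12
The first disagreement with the transcript is at step 4, where the value should be x = -12.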